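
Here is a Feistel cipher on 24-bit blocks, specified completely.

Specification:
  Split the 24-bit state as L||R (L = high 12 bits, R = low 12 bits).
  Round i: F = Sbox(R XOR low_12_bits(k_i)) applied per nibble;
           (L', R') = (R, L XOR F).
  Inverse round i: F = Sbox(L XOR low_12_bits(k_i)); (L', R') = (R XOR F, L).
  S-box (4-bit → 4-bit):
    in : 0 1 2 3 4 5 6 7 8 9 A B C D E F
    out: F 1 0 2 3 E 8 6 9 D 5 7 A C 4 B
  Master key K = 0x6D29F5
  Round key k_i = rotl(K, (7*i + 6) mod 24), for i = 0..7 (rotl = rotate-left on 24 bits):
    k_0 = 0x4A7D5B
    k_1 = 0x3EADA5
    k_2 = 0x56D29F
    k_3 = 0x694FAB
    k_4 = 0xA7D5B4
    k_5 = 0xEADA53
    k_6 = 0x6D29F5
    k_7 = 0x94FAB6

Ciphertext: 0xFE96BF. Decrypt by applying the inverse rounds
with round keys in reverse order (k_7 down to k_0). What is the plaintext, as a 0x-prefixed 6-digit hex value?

s_0 = ciphertext = 0xFE96BF
s_1 = InvRound(s_0, k_7) = 0x854FE9
s_2 = InvRound(s_1, k_6) = 0xEB8854
s_3 = InvRound(s_2, k_5) = 0xB13EB8
s_4 = InvRound(s_3, k_4) = 0xAEEB13
s_5 = InvRound(s_4, k_3) = 0x52DAEE
s_6 = InvRound(s_5, k_2) = 0xC9E52D
s_7 = InvRound(s_6, k_1) = 0x40AC9E
s_8 = InvRound(s_7, k_0) = 0x17F40A

0x17F40A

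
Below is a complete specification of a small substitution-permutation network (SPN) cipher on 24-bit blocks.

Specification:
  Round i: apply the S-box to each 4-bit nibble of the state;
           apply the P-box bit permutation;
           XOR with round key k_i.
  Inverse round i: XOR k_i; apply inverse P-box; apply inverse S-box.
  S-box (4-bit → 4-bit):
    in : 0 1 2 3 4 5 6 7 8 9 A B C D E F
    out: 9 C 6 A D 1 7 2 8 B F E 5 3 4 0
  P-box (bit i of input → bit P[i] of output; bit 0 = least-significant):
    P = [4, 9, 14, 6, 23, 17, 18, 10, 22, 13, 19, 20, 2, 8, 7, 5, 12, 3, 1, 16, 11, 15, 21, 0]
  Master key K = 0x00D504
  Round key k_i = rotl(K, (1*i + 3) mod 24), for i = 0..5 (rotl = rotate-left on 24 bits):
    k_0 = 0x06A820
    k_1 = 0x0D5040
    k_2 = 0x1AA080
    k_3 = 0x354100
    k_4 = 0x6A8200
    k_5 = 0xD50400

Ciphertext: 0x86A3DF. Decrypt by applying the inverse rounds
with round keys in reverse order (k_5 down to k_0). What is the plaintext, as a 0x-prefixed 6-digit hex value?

0x157F50

s_0 = ciphertext = 0x86A3DF
s_1 = InvRound(s_0, k_5) = 0x3B6939
s_2 = InvRound(s_1, k_4) = 0x9339F6
s_3 = InvRound(s_2, k_3) = 0xCC4764
s_4 = InvRound(s_3, k_2) = 0x7FA9AB
s_5 = InvRound(s_4, k_1) = 0xA6B971
s_6 = InvRound(s_5, k_0) = 0x157F50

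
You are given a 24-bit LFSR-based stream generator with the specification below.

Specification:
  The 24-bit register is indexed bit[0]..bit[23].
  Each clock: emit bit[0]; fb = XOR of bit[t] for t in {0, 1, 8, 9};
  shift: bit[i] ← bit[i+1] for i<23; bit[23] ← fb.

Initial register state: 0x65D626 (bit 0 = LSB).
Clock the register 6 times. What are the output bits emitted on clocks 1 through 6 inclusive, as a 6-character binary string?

reg_0 = 0x65D626
clock 1: out=0, reg = 0x32EB13
clock 2: out=1, reg = 0x197589
clock 3: out=1, reg = 0x0CBAC4
clock 4: out=0, reg = 0x865D62
clock 5: out=0, reg = 0x432EB1
clock 6: out=1, reg = 0x219758

011001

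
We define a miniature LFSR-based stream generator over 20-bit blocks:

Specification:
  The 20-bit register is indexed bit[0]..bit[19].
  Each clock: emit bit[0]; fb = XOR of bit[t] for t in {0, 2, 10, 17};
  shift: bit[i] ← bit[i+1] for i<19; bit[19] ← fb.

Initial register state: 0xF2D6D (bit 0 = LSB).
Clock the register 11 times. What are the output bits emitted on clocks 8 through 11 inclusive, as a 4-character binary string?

0101

reg_0 = 0xF2D6D
clock 1: out=1, reg = 0x796B6
clock 2: out=0, reg = 0xBCB5B
clock 3: out=1, reg = 0x5E5AD
clock 4: out=1, reg = 0xAF2D6
clock 5: out=0, reg = 0x5796B
clock 6: out=1, reg = 0xABCB5
clock 7: out=1, reg = 0x55E5A
clock 8: out=0, reg = 0xAAF2D
clock 9: out=1, reg = 0x55796
clock 10: out=0, reg = 0x2ABCB
clock 11: out=1, reg = 0x155E5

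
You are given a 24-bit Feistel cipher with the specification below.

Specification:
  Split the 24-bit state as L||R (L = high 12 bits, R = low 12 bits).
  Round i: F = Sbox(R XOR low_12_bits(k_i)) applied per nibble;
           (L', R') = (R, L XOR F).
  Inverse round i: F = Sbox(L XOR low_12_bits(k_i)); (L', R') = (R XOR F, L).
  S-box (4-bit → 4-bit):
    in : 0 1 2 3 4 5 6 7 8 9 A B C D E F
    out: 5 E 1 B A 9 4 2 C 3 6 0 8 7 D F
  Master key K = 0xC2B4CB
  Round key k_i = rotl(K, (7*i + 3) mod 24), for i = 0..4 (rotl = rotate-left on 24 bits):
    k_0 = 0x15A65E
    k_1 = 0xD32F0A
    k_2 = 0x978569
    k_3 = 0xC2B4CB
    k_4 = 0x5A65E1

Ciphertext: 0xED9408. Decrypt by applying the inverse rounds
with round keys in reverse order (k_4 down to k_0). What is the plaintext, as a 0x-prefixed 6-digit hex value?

s_0 = ciphertext = 0xED9408
s_1 = InvRound(s_0, k_4) = 0x4B4ED9
s_2 = InvRound(s_1, k_3) = 0xBF64B4
s_3 = InvRound(s_2, k_2) = 0x98BBF6
s_4 = InvRound(s_3, k_1) = 0xF3898B
s_5 = InvRound(s_4, k_0) = 0xACFF38

0xACFF38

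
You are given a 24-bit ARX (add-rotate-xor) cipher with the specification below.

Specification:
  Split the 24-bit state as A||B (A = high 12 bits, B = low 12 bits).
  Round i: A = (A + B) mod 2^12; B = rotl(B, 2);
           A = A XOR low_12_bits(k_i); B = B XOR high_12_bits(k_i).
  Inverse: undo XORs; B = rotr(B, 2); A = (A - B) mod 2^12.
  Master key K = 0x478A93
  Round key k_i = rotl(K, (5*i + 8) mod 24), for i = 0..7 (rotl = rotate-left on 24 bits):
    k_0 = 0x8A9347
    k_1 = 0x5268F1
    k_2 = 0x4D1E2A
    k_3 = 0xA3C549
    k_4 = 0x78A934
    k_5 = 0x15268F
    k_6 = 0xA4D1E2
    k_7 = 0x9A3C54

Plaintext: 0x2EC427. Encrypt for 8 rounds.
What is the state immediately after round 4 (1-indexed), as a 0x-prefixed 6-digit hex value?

s_0 = plaintext = 0x2EC427
s_1 = Round(s_0, k_0) = 0x454834
s_2 = Round(s_1, k_1) = 0x4795F4
s_3 = Round(s_2, k_2) = 0x447300
s_4 = Round(s_3, k_3) = 0x20E63C
s_5 = Round(s_4, k_4) = 0x17EF7B
s_6 = Round(s_5, k_5) = 0x676CBD
s_7 = Round(s_6, k_6) = 0x2D18BA
s_8 = Round(s_7, k_7) = 0x7DFB49

0x20E63C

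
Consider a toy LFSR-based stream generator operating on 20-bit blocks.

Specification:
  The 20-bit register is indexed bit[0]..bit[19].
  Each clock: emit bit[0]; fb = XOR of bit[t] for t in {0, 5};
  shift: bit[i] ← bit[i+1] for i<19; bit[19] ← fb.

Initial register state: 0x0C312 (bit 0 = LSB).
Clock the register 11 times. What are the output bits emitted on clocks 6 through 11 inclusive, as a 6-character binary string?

000110

reg_0 = 0x0C312
clock 1: out=0, reg = 0x06189
clock 2: out=1, reg = 0x830C4
clock 3: out=0, reg = 0x41862
clock 4: out=0, reg = 0xA0C31
clock 5: out=1, reg = 0x50618
clock 6: out=0, reg = 0x2830C
clock 7: out=0, reg = 0x14186
clock 8: out=0, reg = 0x0A0C3
clock 9: out=1, reg = 0x85061
clock 10: out=1, reg = 0x42830
clock 11: out=0, reg = 0xA1418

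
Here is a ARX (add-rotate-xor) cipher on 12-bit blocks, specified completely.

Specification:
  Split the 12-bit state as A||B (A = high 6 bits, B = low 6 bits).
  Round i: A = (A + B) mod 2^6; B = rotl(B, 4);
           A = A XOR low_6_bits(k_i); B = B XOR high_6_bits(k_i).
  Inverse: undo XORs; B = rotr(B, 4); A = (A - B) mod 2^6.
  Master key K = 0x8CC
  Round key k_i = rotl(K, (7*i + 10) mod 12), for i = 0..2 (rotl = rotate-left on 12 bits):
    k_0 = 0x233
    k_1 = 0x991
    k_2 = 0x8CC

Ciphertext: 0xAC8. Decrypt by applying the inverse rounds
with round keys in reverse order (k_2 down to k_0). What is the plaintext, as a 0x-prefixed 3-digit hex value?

0x662

s_0 = ciphertext = 0xAC8
s_1 = InvRound(s_0, k_2) = 0xE6E
s_2 = InvRound(s_1, k_1) = 0x220
s_3 = InvRound(s_2, k_0) = 0x662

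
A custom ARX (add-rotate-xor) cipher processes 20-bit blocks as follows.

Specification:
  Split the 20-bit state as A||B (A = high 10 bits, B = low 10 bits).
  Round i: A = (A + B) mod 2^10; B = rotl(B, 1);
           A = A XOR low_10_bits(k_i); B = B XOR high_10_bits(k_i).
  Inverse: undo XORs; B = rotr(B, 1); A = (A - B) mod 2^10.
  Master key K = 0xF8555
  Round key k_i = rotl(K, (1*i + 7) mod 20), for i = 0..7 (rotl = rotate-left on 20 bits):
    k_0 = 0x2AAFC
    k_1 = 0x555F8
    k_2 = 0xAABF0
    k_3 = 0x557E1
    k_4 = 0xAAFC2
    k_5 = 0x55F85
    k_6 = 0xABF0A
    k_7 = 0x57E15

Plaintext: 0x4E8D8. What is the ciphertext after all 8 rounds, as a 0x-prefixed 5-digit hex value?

s_0 = plaintext = 0x4E8D8
s_1 = Round(s_0, k_0) = 0x3B91A
s_2 = Round(s_1, k_1) = 0xFC361
s_3 = Round(s_2, k_2) = 0x28469
s_4 = Round(s_3, k_3) = 0xBAD87
s_5 = Round(s_4, k_4) = 0xEC1A5
s_6 = Round(s_5, k_5) = 0xB421D
s_7 = Round(s_6, k_6) = 0xF9E94
s_8 = Round(s_7, k_7) = 0x1B876

0x1B876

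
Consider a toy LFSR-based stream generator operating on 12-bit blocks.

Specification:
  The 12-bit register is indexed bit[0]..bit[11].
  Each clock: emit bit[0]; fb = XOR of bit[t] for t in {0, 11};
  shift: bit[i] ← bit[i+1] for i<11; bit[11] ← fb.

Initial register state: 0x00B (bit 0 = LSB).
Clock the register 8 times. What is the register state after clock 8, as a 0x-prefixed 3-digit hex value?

0xF90

reg_0 = 0x00B
clock 1: out=1, reg = 0x805
clock 2: out=1, reg = 0x402
clock 3: out=0, reg = 0x201
clock 4: out=1, reg = 0x900
clock 5: out=0, reg = 0xC80
clock 6: out=0, reg = 0xE40
clock 7: out=0, reg = 0xF20
clock 8: out=0, reg = 0xF90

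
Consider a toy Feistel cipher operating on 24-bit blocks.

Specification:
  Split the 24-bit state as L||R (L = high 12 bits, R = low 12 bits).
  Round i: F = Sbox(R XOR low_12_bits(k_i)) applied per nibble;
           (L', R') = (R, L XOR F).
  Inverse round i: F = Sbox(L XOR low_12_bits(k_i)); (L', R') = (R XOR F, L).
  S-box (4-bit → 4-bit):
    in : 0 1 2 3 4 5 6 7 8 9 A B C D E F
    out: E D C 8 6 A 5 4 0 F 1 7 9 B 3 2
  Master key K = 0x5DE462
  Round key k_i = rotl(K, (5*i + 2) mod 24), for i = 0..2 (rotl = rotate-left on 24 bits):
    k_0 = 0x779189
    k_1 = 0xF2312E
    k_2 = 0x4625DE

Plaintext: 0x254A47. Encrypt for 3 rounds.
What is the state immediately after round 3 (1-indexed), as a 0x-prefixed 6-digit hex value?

s_0 = plaintext = 0x254A47
s_1 = Round(s_0, k_0) = 0xA475C7
s_2 = Round(s_1, k_1) = 0x5C7C78
s_3 = Round(s_2, k_2) = 0xC78AD2

0xC78AD2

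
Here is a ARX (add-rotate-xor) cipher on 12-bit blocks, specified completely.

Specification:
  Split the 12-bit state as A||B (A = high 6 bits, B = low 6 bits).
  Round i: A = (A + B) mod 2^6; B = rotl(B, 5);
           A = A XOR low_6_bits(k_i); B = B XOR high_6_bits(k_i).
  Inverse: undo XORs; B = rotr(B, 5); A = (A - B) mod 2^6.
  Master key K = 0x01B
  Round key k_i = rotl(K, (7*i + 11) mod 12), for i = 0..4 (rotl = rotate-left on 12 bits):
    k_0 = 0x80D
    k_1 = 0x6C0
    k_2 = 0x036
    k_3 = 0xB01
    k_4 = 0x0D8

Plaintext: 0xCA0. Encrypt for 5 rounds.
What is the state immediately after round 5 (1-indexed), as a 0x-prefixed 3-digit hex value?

0xE0D

s_0 = plaintext = 0xCA0
s_1 = Round(s_0, k_0) = 0x7F0
s_2 = Round(s_1, k_1) = 0x3C3
s_3 = Round(s_2, k_2) = 0x921
s_4 = Round(s_3, k_3) = 0x11C
s_5 = Round(s_4, k_4) = 0xE0D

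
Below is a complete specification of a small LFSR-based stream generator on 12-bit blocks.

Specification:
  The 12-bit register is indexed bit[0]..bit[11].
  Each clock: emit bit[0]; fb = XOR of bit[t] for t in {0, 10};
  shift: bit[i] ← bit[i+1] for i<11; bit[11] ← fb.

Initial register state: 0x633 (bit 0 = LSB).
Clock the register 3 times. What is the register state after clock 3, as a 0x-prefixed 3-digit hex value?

reg_0 = 0x633
clock 1: out=1, reg = 0x319
clock 2: out=1, reg = 0x98C
clock 3: out=0, reg = 0x4C6

0x4C6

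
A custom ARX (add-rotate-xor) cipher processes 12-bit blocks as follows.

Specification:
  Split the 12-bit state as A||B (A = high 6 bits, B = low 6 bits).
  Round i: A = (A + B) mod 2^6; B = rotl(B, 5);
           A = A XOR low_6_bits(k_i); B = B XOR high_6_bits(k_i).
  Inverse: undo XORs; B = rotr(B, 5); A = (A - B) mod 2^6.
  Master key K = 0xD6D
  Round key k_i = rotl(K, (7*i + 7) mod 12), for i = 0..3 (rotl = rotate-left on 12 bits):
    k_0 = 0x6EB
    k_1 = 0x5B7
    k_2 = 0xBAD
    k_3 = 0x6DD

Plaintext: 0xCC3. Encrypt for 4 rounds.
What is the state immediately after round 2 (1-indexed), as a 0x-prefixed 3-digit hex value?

0x80B

s_0 = plaintext = 0xCC3
s_1 = Round(s_0, k_0) = 0x77A
s_2 = Round(s_1, k_1) = 0x80B
s_3 = Round(s_2, k_2) = 0x18B
s_4 = Round(s_3, k_3) = 0x33E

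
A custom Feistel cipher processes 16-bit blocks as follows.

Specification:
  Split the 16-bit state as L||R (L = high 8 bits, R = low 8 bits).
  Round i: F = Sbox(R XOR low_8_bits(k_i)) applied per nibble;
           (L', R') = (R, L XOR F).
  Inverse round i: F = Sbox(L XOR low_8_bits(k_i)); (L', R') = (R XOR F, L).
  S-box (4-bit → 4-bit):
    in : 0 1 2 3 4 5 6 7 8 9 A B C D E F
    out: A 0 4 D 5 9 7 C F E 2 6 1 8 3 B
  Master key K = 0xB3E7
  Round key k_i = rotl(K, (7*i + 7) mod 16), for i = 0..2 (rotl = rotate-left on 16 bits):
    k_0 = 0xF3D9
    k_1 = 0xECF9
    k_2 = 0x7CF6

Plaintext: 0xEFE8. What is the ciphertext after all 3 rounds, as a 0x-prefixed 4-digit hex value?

0xFF91

s_0 = plaintext = 0xEFE8
s_1 = Round(s_0, k_0) = 0xE83F
s_2 = Round(s_1, k_1) = 0x3FFF
s_3 = Round(s_2, k_2) = 0xFF91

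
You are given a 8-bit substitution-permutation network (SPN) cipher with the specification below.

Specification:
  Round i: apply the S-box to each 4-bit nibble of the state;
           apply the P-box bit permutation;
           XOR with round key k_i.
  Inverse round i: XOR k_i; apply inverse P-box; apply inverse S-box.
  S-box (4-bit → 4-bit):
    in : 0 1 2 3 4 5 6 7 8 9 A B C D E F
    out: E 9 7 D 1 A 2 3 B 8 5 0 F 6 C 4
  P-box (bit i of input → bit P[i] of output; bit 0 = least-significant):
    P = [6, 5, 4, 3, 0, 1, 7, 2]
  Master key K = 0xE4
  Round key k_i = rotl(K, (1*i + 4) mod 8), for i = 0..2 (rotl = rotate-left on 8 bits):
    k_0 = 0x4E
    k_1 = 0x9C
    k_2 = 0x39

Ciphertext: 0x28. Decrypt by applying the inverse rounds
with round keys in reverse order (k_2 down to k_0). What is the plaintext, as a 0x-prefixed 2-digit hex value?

0x97

s_0 = ciphertext = 0x28
s_1 = InvRound(s_0, k_2) = 0x4F
s_2 = InvRound(s_1, k_1) = 0x2A
s_3 = InvRound(s_2, k_0) = 0x97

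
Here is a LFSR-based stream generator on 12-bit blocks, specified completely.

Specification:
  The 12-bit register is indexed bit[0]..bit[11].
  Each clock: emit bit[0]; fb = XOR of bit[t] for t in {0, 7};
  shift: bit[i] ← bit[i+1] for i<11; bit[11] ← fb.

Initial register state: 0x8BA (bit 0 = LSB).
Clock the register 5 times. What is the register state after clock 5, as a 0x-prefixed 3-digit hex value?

0x5C5

reg_0 = 0x8BA
clock 1: out=0, reg = 0xC5D
clock 2: out=1, reg = 0xE2E
clock 3: out=0, reg = 0x717
clock 4: out=1, reg = 0xB8B
clock 5: out=1, reg = 0x5C5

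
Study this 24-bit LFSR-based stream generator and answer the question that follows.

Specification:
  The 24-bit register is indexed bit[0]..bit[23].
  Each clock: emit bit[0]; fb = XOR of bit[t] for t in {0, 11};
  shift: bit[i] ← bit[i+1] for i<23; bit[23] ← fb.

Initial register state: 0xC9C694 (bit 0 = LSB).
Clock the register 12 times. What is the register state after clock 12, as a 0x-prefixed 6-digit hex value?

0xFACC9C

reg_0 = 0xC9C694
clock 1: out=0, reg = 0x64E34A
clock 2: out=0, reg = 0x3271A5
clock 3: out=1, reg = 0x9938D2
clock 4: out=0, reg = 0xCC9C69
clock 5: out=1, reg = 0x664E34
clock 6: out=0, reg = 0xB3271A
clock 7: out=0, reg = 0x59938D
clock 8: out=1, reg = 0xACC9C6
clock 9: out=0, reg = 0xD664E3
clock 10: out=1, reg = 0xEB3271
clock 11: out=1, reg = 0xF59938
clock 12: out=0, reg = 0xFACC9C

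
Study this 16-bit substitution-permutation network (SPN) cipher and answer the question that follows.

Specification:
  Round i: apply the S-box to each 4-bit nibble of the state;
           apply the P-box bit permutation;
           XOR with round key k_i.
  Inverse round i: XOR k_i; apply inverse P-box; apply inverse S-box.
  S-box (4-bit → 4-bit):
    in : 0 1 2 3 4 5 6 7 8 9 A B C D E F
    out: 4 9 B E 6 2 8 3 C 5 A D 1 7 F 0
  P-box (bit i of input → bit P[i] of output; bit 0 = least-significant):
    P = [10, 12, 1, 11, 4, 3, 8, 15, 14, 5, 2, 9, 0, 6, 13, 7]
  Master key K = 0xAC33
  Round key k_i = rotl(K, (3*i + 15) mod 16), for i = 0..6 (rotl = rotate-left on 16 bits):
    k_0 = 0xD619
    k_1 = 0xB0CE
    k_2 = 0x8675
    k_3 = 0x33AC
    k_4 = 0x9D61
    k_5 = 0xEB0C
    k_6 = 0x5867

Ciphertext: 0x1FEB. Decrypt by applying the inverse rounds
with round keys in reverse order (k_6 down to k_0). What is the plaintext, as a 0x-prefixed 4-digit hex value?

s_0 = ciphertext = 0x1FEB
s_1 = InvRound(s_0, k_6) = 0x6B4C
s_2 = InvRound(s_1, k_5) = 0x5F6F
s_3 = InvRound(s_2, k_4) = 0xFBA0
s_4 = InvRound(s_3, k_3) = 0xF9A6
s_5 = InvRound(s_4, k_2) = 0xE19E
s_6 = InvRound(s_5, k_1) = 0x5C95
s_7 = InvRound(s_6, k_0) = 0x68A6

0x68A6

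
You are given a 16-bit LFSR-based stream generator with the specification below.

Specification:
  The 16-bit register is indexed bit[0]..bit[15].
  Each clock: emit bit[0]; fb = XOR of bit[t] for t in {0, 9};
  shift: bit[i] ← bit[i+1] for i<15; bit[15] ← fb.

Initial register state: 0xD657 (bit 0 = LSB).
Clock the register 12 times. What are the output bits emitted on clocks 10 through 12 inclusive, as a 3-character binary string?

reg_0 = 0xD657
clock 1: out=1, reg = 0x6B2B
clock 2: out=1, reg = 0x3595
clock 3: out=1, reg = 0x9ACA
clock 4: out=0, reg = 0xCD65
clock 5: out=1, reg = 0xE6B2
clock 6: out=0, reg = 0xF359
clock 7: out=1, reg = 0x79AC
clock 8: out=0, reg = 0x3CD6
clock 9: out=0, reg = 0x1E6B
clock 10: out=1, reg = 0x0F35
clock 11: out=1, reg = 0x079A
clock 12: out=0, reg = 0x83CD

110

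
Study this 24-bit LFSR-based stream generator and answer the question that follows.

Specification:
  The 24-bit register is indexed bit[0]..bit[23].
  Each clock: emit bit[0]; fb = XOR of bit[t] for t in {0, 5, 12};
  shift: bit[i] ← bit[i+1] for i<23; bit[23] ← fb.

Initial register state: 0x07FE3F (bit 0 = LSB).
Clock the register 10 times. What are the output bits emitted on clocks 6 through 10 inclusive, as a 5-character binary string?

reg_0 = 0x07FE3F
clock 1: out=1, reg = 0x83FF1F
clock 2: out=1, reg = 0x41FF8F
clock 3: out=1, reg = 0x20FFC7
clock 4: out=1, reg = 0x107FE3
clock 5: out=1, reg = 0x883FF1
clock 6: out=1, reg = 0xC41FF8
clock 7: out=0, reg = 0x620FFC
clock 8: out=0, reg = 0xB107FE
clock 9: out=0, reg = 0xD883FF
clock 10: out=1, reg = 0x6C41FF

10001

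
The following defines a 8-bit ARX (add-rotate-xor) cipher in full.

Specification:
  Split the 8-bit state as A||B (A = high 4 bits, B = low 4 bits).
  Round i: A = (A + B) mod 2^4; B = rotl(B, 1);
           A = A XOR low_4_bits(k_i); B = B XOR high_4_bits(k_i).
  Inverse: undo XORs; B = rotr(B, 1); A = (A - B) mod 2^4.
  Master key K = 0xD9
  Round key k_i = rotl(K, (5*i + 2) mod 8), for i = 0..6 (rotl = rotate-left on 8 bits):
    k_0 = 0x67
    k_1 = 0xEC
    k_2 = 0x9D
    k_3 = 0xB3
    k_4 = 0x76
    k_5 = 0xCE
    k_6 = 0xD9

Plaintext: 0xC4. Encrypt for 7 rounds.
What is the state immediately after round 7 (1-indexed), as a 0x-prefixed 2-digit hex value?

0x8B

s_0 = plaintext = 0xC4
s_1 = Round(s_0, k_0) = 0x7E
s_2 = Round(s_1, k_1) = 0x93
s_3 = Round(s_2, k_2) = 0x1F
s_4 = Round(s_3, k_3) = 0x34
s_5 = Round(s_4, k_4) = 0x1F
s_6 = Round(s_5, k_5) = 0xE3
s_7 = Round(s_6, k_6) = 0x8B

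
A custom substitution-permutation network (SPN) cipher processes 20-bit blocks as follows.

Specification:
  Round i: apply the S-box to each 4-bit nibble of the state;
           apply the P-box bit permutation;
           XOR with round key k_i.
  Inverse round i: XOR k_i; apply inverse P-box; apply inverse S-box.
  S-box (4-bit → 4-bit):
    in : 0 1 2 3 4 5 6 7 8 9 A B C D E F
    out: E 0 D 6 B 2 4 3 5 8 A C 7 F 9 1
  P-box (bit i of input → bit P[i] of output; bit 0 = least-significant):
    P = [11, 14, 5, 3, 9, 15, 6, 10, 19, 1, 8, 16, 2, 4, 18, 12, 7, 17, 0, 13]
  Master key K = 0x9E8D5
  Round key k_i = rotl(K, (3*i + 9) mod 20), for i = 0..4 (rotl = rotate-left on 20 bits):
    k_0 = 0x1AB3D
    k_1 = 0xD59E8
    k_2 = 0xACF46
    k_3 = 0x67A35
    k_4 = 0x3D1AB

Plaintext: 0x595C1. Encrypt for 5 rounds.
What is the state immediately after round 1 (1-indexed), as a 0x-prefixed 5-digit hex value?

0x3397F

s_0 = plaintext = 0x595C1
s_1 = Round(s_0, k_0) = 0x3397F
s_2 = Round(s_1, k_1) = 0xAD3F9
s_3 = Round(s_2, k_2) = 0xCFC58
s_4 = Round(s_3, k_3) = 0xCF392
s_5 = Round(s_4, k_4) = 0x1DC04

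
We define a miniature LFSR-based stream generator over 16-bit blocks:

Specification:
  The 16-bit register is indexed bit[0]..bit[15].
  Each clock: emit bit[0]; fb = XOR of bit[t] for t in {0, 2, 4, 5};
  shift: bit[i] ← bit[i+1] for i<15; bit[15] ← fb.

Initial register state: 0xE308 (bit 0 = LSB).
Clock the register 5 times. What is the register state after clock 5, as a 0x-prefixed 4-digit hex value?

0x1718

reg_0 = 0xE308
clock 1: out=0, reg = 0x7184
clock 2: out=0, reg = 0xB8C2
clock 3: out=0, reg = 0x5C61
clock 4: out=1, reg = 0x2E30
clock 5: out=0, reg = 0x1718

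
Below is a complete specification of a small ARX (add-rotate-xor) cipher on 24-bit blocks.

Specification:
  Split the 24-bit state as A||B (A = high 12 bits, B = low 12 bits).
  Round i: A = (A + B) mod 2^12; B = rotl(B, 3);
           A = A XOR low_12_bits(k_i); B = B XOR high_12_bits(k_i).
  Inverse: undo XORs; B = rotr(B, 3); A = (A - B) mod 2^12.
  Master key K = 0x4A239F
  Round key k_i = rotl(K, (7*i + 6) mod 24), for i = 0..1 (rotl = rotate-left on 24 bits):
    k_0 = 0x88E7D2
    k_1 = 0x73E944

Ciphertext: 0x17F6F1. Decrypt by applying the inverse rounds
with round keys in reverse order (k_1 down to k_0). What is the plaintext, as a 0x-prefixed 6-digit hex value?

s_0 = ciphertext = 0x17F6F1
s_1 = InvRound(s_0, k_1) = 0xA02E39
s_2 = InvRound(s_1, k_0) = 0xEFAED6

0xEFAED6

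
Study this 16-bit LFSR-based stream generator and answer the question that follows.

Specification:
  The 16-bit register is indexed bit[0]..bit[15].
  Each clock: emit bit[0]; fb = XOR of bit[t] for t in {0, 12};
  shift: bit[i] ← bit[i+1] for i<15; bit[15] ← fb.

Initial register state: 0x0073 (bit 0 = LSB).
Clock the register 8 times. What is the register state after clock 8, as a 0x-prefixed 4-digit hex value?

0x4300

reg_0 = 0x0073
clock 1: out=1, reg = 0x8039
clock 2: out=1, reg = 0xC01C
clock 3: out=0, reg = 0x600E
clock 4: out=0, reg = 0x3007
clock 5: out=1, reg = 0x1803
clock 6: out=1, reg = 0x0C01
clock 7: out=1, reg = 0x8600
clock 8: out=0, reg = 0x4300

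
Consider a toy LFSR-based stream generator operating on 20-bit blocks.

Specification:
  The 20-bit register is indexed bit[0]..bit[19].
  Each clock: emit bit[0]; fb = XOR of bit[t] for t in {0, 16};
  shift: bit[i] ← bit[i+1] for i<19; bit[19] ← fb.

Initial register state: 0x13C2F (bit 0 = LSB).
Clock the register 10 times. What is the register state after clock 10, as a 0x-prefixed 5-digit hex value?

reg_0 = 0x13C2F
clock 1: out=1, reg = 0x09E17
clock 2: out=1, reg = 0x84F0B
clock 3: out=1, reg = 0xC2785
clock 4: out=1, reg = 0xE13C2
clock 5: out=0, reg = 0x709E1
clock 6: out=1, reg = 0x384F0
clock 7: out=0, reg = 0x9C278
clock 8: out=0, reg = 0xCE13C
clock 9: out=0, reg = 0x6709E
clock 10: out=0, reg = 0x3384F

0x3384F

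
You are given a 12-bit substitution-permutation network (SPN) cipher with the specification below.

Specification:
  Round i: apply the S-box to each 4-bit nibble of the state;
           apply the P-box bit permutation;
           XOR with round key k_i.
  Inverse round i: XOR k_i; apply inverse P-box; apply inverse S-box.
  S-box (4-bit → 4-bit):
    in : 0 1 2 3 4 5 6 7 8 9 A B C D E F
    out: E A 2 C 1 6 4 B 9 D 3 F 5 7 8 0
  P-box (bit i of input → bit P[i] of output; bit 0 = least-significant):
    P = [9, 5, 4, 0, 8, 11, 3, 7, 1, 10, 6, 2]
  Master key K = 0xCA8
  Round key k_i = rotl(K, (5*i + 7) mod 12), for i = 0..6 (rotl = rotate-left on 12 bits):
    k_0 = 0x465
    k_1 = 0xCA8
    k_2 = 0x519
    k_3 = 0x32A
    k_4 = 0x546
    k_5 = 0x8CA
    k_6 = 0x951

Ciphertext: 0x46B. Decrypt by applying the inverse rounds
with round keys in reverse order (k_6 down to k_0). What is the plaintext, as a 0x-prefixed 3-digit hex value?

0x93D

s_0 = ciphertext = 0x46B
s_1 = InvRound(s_0, k_6) = 0xAD5
s_2 = InvRound(s_1, k_5) = 0x869
s_3 = InvRound(s_2, k_4) = 0x7D1
s_4 = InvRound(s_3, k_3) = 0xD30
s_5 = InvRound(s_4, k_2) = 0xF51
s_6 = InvRound(s_5, k_1) = 0x69B
s_7 = InvRound(s_6, k_0) = 0x93D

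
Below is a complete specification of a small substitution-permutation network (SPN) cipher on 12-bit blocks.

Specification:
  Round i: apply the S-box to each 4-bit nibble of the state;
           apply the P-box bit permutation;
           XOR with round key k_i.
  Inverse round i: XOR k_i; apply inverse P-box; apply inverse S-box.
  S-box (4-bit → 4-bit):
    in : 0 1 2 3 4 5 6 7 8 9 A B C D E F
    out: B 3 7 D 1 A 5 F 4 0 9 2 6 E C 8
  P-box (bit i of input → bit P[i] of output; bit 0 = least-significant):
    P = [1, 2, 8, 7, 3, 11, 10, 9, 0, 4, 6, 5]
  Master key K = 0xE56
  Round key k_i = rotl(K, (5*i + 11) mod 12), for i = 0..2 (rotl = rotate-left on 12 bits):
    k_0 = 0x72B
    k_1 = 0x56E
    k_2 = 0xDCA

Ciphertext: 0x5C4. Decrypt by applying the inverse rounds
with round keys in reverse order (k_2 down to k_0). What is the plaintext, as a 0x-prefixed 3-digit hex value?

0x944

s_0 = ciphertext = 0x5C4
s_1 = InvRound(s_0, k_2) = 0x911
s_2 = InvRound(s_1, k_1) = 0x721
s_3 = InvRound(s_2, k_0) = 0x944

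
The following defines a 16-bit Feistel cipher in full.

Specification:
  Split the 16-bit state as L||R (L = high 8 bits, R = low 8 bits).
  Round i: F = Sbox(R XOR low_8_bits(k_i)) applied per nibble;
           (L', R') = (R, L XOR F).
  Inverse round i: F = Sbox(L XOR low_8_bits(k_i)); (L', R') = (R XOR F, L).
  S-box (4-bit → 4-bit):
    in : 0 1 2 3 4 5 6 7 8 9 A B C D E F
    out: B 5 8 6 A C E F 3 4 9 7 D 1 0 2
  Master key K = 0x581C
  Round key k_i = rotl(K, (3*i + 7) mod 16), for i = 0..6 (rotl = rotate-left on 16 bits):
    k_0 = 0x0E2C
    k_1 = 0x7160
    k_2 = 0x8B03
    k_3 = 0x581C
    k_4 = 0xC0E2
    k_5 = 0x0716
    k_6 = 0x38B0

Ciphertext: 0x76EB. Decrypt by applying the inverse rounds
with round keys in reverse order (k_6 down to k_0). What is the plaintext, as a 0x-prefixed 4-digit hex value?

0x1173

s_0 = ciphertext = 0x76EB
s_1 = InvRound(s_0, k_6) = 0x3576
s_2 = InvRound(s_1, k_5) = 0xF035
s_3 = InvRound(s_2, k_4) = 0x6DF0
s_4 = InvRound(s_3, k_3) = 0x056D
s_5 = InvRound(s_4, k_2) = 0xD305
s_6 = InvRound(s_5, k_1) = 0x73D3
s_7 = InvRound(s_6, k_0) = 0x1173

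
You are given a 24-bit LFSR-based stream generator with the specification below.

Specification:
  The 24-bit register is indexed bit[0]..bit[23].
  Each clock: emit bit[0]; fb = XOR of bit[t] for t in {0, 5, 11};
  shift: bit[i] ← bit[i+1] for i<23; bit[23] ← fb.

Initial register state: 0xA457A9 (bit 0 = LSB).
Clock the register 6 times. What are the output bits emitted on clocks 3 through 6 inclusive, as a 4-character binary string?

0101

reg_0 = 0xA457A9
clock 1: out=1, reg = 0x522BD4
clock 2: out=0, reg = 0xA915EA
clock 3: out=0, reg = 0xD48AF5
clock 4: out=1, reg = 0xEA457A
clock 5: out=0, reg = 0xF522BD
clock 6: out=1, reg = 0x7A915E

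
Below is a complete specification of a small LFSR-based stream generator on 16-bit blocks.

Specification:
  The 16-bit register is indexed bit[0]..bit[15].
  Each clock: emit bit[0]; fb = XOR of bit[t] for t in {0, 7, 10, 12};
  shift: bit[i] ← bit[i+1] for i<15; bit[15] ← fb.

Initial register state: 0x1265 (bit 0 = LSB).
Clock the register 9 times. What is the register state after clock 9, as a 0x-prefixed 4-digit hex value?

0x8209

reg_0 = 0x1265
clock 1: out=1, reg = 0x0932
clock 2: out=0, reg = 0x0499
clock 3: out=1, reg = 0x824C
clock 4: out=0, reg = 0x4126
clock 5: out=0, reg = 0x2093
clock 6: out=1, reg = 0x1049
clock 7: out=1, reg = 0x0824
clock 8: out=0, reg = 0x0412
clock 9: out=0, reg = 0x8209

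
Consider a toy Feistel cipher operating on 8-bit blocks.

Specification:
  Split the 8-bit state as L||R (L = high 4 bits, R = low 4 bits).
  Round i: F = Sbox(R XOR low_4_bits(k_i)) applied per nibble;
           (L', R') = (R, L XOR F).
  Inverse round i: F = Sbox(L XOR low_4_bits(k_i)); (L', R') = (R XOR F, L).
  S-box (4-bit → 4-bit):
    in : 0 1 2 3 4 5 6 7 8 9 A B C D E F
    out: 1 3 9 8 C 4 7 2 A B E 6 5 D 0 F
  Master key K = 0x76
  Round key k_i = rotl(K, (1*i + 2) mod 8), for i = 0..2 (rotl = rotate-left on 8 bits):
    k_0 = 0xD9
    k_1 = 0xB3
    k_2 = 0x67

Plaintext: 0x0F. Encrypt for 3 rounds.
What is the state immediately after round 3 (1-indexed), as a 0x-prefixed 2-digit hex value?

s_0 = plaintext = 0x0F
s_1 = Round(s_0, k_0) = 0xF7
s_2 = Round(s_1, k_1) = 0x73
s_3 = Round(s_2, k_2) = 0x3B

0x3B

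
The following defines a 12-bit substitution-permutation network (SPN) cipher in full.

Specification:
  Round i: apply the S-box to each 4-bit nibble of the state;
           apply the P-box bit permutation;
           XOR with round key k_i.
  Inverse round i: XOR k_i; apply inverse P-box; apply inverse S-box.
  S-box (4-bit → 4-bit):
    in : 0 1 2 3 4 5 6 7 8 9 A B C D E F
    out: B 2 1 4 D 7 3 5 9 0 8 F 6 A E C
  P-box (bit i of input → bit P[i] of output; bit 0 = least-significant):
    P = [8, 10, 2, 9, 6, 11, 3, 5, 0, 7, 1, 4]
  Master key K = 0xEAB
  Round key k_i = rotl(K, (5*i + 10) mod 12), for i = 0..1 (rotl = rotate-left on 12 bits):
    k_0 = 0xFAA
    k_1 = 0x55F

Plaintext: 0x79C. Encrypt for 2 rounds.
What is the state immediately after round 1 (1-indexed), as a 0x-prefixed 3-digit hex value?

s_0 = plaintext = 0x79C
s_1 = Round(s_0, k_0) = 0xBAD
s_2 = Round(s_1, k_1) = 0x3EC

0xBAD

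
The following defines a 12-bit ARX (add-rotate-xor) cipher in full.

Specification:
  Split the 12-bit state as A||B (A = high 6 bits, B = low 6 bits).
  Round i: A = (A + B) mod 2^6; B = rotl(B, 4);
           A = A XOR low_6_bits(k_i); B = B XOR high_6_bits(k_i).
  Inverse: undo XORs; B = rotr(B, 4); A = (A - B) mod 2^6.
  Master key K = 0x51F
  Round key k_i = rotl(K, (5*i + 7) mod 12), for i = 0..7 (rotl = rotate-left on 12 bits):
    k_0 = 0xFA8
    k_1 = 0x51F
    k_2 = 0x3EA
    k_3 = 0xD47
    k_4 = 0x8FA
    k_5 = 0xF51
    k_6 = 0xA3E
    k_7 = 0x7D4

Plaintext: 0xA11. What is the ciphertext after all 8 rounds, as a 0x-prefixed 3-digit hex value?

0x6DE

s_0 = plaintext = 0xA11
s_1 = Round(s_0, k_0) = 0x46A
s_2 = Round(s_1, k_1) = 0x93E
s_3 = Round(s_2, k_2) = 0x220
s_4 = Round(s_3, k_3) = 0xBFD
s_5 = Round(s_4, k_4) = 0x5BC
s_6 = Round(s_5, k_5) = 0x0F2
s_7 = Round(s_6, k_6) = 0x2C4
s_8 = Round(s_7, k_7) = 0x6DE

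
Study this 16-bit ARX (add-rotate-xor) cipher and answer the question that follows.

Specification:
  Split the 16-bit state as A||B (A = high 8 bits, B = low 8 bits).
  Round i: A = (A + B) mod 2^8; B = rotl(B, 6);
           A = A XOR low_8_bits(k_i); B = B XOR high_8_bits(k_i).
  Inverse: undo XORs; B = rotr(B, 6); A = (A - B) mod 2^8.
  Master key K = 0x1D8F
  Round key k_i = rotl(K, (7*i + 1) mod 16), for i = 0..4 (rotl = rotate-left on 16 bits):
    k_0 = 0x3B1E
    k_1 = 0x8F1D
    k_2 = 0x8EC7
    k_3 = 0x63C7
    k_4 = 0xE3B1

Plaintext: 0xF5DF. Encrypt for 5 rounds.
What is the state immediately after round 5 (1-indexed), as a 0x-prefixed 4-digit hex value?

0x4021

s_0 = plaintext = 0xF5DF
s_1 = Round(s_0, k_0) = 0xCACC
s_2 = Round(s_1, k_1) = 0x8BBC
s_3 = Round(s_2, k_2) = 0x80A1
s_4 = Round(s_3, k_3) = 0xE60B
s_5 = Round(s_4, k_4) = 0x4021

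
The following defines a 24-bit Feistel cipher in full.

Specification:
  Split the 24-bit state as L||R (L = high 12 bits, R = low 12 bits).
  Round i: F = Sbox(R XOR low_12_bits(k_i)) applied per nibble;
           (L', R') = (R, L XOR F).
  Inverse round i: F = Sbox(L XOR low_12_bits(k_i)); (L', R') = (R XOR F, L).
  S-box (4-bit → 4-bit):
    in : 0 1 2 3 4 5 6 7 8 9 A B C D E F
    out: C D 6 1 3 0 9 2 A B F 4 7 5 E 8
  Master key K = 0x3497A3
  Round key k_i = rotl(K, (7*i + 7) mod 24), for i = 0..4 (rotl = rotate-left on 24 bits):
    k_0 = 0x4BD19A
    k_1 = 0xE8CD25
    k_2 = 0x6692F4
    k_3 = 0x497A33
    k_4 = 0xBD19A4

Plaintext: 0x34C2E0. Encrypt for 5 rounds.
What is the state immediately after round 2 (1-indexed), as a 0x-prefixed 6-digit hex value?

s_0 = plaintext = 0x34C2E0
s_1 = Round(s_0, k_0) = 0x2E0263
s_2 = Round(s_1, k_1) = 0x263AD9
s_3 = Round(s_2, k_2) = 0xAD9806
s_4 = Round(s_3, k_3) = 0x806CC9
s_5 = Round(s_4, k_4) = 0xCC9893

0x263AD9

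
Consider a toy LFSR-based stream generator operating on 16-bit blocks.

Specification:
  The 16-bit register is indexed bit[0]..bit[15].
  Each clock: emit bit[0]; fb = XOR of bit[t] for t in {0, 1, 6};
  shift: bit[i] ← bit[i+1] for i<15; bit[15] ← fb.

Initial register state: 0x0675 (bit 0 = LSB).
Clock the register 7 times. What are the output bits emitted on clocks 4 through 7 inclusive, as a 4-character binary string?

reg_0 = 0x0675
clock 1: out=1, reg = 0x033A
clock 2: out=0, reg = 0x819D
clock 3: out=1, reg = 0xC0CE
clock 4: out=0, reg = 0x6067
clock 5: out=1, reg = 0xB033
clock 6: out=1, reg = 0x5819
clock 7: out=1, reg = 0xAC0C

0111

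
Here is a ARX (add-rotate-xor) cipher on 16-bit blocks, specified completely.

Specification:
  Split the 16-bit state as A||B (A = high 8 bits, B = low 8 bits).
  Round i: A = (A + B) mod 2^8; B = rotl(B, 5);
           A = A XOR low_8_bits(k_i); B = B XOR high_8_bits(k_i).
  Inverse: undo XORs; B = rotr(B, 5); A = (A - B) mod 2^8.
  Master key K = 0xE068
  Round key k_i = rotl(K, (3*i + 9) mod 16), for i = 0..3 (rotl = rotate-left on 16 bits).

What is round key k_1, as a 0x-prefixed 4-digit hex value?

K = 0xE068
k_0 = rotl(K, (3*0+9) mod 16) = rotl(K, 9) = 0xD1C0
k_1 = rotl(K, (3*1+9) mod 16) = rotl(K, 12) = 0x8E06

0x8E06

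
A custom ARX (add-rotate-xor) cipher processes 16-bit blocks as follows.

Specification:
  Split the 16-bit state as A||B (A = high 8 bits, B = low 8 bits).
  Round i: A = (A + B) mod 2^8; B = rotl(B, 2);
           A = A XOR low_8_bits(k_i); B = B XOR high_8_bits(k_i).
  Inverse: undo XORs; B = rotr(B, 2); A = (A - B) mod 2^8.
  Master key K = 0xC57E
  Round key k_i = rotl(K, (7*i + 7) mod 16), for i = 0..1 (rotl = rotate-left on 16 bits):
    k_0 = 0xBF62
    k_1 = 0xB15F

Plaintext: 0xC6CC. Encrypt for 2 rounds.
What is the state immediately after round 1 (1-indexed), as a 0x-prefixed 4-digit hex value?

0xF08C

s_0 = plaintext = 0xC6CC
s_1 = Round(s_0, k_0) = 0xF08C
s_2 = Round(s_1, k_1) = 0x2383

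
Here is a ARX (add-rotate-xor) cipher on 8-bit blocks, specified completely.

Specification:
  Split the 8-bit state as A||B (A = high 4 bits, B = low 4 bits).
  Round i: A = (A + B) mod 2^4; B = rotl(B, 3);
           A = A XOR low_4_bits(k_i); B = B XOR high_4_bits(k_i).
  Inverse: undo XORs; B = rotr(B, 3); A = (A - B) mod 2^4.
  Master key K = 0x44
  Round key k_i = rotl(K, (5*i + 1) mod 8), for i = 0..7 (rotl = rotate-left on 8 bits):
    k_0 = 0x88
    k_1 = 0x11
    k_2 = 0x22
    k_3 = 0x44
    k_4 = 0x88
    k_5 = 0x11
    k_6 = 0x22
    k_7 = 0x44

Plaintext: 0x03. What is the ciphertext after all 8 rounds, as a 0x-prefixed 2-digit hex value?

0x83

s_0 = plaintext = 0x03
s_1 = Round(s_0, k_0) = 0xB1
s_2 = Round(s_1, k_1) = 0xD9
s_3 = Round(s_2, k_2) = 0x4E
s_4 = Round(s_3, k_3) = 0x63
s_5 = Round(s_4, k_4) = 0x11
s_6 = Round(s_5, k_5) = 0x39
s_7 = Round(s_6, k_6) = 0xEE
s_8 = Round(s_7, k_7) = 0x83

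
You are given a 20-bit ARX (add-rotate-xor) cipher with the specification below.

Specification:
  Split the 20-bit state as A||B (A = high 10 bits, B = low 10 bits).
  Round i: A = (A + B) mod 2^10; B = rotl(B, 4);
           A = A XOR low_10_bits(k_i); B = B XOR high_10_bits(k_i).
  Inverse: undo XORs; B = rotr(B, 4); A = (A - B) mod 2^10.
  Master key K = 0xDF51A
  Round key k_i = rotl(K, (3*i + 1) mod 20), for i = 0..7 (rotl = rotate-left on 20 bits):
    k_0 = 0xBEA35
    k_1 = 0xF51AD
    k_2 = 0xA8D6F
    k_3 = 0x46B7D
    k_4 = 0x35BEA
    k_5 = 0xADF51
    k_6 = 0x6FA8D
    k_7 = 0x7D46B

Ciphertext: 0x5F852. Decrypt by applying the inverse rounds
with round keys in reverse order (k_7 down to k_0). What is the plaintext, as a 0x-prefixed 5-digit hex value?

0xEBF5D

s_0 = ciphertext = 0x5F852
s_1 = InvRound(s_0, k_7) = 0xCEDDA
s_2 = InvRound(s_1, k_6) = 0x2C106
s_3 = InvRound(s_2, k_5) = 0xD987B
s_4 = InvRound(s_3, k_4) = 0x50B4A
s_5 = InvRound(s_4, k_3) = 0x86825
s_6 = InvRound(s_5, k_2) = 0x735A8
s_7 = InvRound(s_6, k_1) = 0x4E727
s_8 = InvRound(s_7, k_0) = 0xEBF5D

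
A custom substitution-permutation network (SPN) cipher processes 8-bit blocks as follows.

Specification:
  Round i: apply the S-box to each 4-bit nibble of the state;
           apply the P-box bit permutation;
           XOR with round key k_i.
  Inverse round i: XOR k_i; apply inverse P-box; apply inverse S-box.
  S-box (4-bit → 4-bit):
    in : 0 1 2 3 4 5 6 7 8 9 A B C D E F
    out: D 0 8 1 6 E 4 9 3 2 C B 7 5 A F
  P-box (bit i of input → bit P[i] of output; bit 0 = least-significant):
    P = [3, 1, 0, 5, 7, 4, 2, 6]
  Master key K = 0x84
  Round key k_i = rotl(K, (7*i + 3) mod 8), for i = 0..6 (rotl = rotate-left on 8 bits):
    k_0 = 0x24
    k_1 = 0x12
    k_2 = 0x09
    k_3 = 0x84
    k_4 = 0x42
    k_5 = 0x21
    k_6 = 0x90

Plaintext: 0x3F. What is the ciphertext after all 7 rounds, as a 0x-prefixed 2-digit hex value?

0x6E

s_0 = plaintext = 0x3F
s_1 = Round(s_0, k_0) = 0x8F
s_2 = Round(s_1, k_1) = 0xA9
s_3 = Round(s_2, k_2) = 0x4F
s_4 = Round(s_3, k_3) = 0xBB
s_5 = Round(s_4, k_4) = 0xB8
s_6 = Round(s_5, k_5) = 0xFB
s_7 = Round(s_6, k_6) = 0x6E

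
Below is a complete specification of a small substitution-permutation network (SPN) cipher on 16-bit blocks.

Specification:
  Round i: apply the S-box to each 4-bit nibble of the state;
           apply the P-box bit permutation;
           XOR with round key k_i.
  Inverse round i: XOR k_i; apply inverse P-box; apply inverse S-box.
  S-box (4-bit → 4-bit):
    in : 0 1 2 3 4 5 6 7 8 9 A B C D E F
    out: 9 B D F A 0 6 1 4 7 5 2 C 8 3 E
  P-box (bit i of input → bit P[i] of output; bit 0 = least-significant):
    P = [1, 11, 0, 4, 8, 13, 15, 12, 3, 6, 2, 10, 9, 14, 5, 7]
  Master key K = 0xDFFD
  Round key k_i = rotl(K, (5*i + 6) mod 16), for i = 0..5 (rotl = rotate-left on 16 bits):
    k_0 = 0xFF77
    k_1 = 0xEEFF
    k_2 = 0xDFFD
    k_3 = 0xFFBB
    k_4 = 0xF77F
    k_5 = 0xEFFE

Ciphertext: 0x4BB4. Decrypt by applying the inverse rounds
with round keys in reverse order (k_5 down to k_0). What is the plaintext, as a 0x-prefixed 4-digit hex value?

0x96B2

s_0 = ciphertext = 0x4BB4
s_1 = InvRound(s_0, k_5) = 0x5167
s_2 = InvRound(s_1, k_4) = 0x706D
s_3 = InvRound(s_2, k_3) = 0x0FA1
s_4 = InvRound(s_3, k_2) = 0xB9CD
s_5 = InvRound(s_4, k_1) = 0x9D00
s_6 = InvRound(s_5, k_0) = 0x96B2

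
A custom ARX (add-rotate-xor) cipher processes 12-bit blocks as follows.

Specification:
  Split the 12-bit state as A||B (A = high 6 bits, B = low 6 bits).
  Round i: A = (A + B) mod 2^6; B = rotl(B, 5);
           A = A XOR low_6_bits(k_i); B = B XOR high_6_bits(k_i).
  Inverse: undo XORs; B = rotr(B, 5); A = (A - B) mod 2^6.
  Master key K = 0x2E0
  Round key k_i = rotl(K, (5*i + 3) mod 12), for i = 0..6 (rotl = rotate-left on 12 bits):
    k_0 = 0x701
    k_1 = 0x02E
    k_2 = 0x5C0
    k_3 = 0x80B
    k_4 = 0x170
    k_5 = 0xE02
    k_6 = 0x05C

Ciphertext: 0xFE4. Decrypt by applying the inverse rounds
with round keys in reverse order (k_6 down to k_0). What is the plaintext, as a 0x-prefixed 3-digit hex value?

0x3DB

s_0 = ciphertext = 0xFE4
s_1 = InvRound(s_0, k_6) = 0x60B
s_2 = InvRound(s_1, k_5) = 0xCE7
s_3 = InvRound(s_2, k_4) = 0xF85
s_4 = InvRound(s_3, k_3) = 0xA8B
s_5 = InvRound(s_4, k_2) = 0xCB8
s_6 = InvRound(s_5, k_1) = 0xAF1
s_7 = InvRound(s_6, k_0) = 0x3DB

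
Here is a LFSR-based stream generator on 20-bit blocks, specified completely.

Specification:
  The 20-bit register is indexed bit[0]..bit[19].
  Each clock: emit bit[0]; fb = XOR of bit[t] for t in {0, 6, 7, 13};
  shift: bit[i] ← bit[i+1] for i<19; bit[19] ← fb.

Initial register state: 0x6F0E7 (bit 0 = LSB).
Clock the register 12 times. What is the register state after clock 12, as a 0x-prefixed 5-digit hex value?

reg_0 = 0x6F0E7
clock 1: out=1, reg = 0x37873
clock 2: out=1, reg = 0x9BC39
clock 3: out=1, reg = 0x4DE1C
clock 4: out=0, reg = 0x26F0E
clock 5: out=0, reg = 0x93787
clock 6: out=1, reg = 0xC9BC3
clock 7: out=1, reg = 0xE4DE1
clock 8: out=1, reg = 0xF26F0
clock 9: out=0, reg = 0xF9378
clock 10: out=0, reg = 0xFC9BC
clock 11: out=0, reg = 0xFE4DE
clock 12: out=0, reg = 0xFF26F

0xFF26F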